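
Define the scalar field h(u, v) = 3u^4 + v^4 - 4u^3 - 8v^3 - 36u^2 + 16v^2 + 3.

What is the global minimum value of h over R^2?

-186

h(u,v) separates as P(u) + Q(v) + 3, so its minimum is min P + min Q + 3.
P'(u) = 12u(u - 3)(u + 2) vanishes at u ∈ {-2, 0, 3}; Q'(v) = 4v(v - 4)(v - 2) vanishes at v ∈ {0, 2, 4}.
Local minima of P (where P''>0): P(-2)=-64, P(3)=-189. Local minima of Q: Q(0)=0, Q(4)=0.
So the global minimum of h is P(3) + Q(0) + 3 = -189 + 0 + 3 = -186, attained at (3, 0).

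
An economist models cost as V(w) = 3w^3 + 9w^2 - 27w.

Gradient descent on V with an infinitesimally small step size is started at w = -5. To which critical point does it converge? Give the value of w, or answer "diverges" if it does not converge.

V'(w) = 9(w - 1)(w + 3), so V'(-5) = 108.
Gradient descent moves in the -V' direction, i.e. w is decreasing.
There is no critical point below w=-5, and V' keeps the same sign, so the iterate runs off to −∞.

diverges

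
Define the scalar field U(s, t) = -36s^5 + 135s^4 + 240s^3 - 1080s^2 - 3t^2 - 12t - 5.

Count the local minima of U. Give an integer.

0

U separates as a function of s plus a function of t, so ∇U=0 decouples.
∂U/∂s = -180s(s - 3)(s - 2)(s + 2) = 0 at s ∈ {-2, 0, 2, 3}; ∂U/∂t = -6(t + 2) = 0 at t ∈ {-2}.
The Hessian is diagonal: diag(U_ss, U_tt). Second derivatives: U_ss(-2)=7200, U_ss(0)=-2160, U_ss(2)=1440, U_ss(3)=-2700; U_tt(-2)=-6.
Local minima occur where both diagonal entries positive: none. Count: 0.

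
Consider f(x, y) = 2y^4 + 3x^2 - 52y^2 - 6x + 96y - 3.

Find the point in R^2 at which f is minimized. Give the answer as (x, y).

f(x,y) separates as P(x) + Q(y) − 3, so its minimum is min P + min Q − 3.
P'(x) = 6x - 6 vanishes at x ∈ {1}; Q'(y) = 8(y - 3)(y - 1)(y + 4) vanishes at y ∈ {-4, 1, 3}.
Local minima of P (where P''>0): P(1)=-3. Local minima of Q: Q(-4)=-704, Q(3)=-18.
So the global minimum of f is P(1) + Q(-4) − 3 = -3 − 704 − 3 = -710, attained at (1, -4).

(1, -4)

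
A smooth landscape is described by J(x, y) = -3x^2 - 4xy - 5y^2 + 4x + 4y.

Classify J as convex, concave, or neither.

J is quadratic, so its Hessian is the constant matrix H = [[-6, -4], [-4, -10]].
det(H) = 44, tr(H) = -16.
det(H) > 0 and tr(H) < 0, so H is negative definite everywhere: concave.

concave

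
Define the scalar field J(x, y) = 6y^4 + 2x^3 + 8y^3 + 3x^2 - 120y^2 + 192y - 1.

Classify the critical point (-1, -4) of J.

saddle point

The mixed partial ∂²J/∂x∂y is 0, so the Hessian at any point is diag(J_xx, J_yy) = diag(6(2x + 1), 24(3y^2 + 2y - 10)).
At (-1, -4): H = diag(-6, 720).
The eigenvalues have opposite signs, so H is indefinite: a saddle point.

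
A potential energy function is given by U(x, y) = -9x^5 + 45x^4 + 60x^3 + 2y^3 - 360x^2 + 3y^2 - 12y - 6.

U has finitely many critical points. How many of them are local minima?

2

U separates as a function of x plus a function of y, so ∇U=0 decouples.
∂U/∂x = -45x(x - 4)(x - 2)(x + 2) = 0 at x ∈ {-2, 0, 2, 4}; ∂U/∂y = 6(y - 1)(y + 2) = 0 at y ∈ {-2, 1}.
The Hessian is diagonal: diag(U_xx, U_yy). Second derivatives: U_xx(-2)=2160, U_xx(0)=-720, U_xx(2)=720, U_xx(4)=-2160; U_yy(-2)=-18, U_yy(1)=18.
Local minima occur where both diagonal entries positive: (-2, 1), (2, 1). Count: 2.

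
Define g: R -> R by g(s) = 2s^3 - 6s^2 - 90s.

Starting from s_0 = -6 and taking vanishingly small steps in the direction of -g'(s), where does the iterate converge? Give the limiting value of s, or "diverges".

g'(s) = 6(s - 5)(s + 3), so g'(-6) = 198.
Gradient descent moves in the -g' direction, i.e. s is decreasing.
There is no critical point below s=-6, and g' keeps the same sign, so the iterate runs off to −∞.

diverges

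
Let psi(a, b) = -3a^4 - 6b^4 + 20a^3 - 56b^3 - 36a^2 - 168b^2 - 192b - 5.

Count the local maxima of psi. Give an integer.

psi separates as a function of a plus a function of b, so ∇psi=0 decouples.
∂psi/∂a = -12a(a - 3)(a - 2) = 0 at a ∈ {0, 2, 3}; ∂psi/∂b = -24(b + 1)(b + 2)(b + 4) = 0 at b ∈ {-4, -2, -1}.
The Hessian is diagonal: diag(psi_aa, psi_bb). Second derivatives: psi_aa(0)=-72, psi_aa(2)=24, psi_aa(3)=-36; psi_bb(-4)=-144, psi_bb(-2)=48, psi_bb(-1)=-72.
Local maxima occur where both diagonal entries negative: (0, -4), (0, -1), (3, -4), (3, -1). Count: 4.

4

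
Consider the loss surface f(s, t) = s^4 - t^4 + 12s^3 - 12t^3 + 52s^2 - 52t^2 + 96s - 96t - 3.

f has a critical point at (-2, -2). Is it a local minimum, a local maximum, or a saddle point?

saddle point

The mixed partial ∂²f/∂s∂t is 0, so the Hessian at any point is diag(f_ss, f_tt) = diag(4(3s^2 + 18s + 26), -4(3t^2 + 18t + 26)).
At (-2, -2): H = diag(8, -8).
The eigenvalues have opposite signs, so H is indefinite: a saddle point.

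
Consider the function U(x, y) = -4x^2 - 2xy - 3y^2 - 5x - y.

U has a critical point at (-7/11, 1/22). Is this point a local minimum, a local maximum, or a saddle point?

The Hessian of U is constant: H = [[-8, -2], [-2, -6]].
det(H) = (-8)·(-6) − (-2)² = 44.
det(H) > 0 and tr(H) = -14 < 0, so H is negative definite and the point is a local maximum.

local maximum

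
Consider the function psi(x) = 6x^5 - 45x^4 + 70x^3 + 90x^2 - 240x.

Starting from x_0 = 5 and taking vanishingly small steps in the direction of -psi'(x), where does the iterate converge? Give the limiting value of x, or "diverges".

4

psi'(x) = 30(x - 4)(x - 2)(x - 1)(x + 1), so psi'(5) = 2160.
Gradient descent moves in the -psi' direction, i.e. x is decreasing.
The nearest critical point in that direction is x = 4, where psi'' = 900 > 0 (a local minimum). The iterate converges there.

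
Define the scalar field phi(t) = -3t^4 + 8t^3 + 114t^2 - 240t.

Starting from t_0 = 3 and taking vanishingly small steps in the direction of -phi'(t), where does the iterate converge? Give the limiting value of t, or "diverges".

phi'(t) = -12(t - 5)(t - 1)(t + 4), so phi'(3) = 336.
Gradient descent moves in the -phi' direction, i.e. t is decreasing.
The nearest critical point in that direction is t = 1, where phi'' = 240 > 0 (a local minimum). The iterate converges there.

1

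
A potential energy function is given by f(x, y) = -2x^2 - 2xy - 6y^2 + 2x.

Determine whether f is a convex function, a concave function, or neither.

f is quadratic, so its Hessian is the constant matrix H = [[-4, -2], [-2, -12]].
det(H) = 44, tr(H) = -16.
det(H) > 0 and tr(H) < 0, so H is negative definite everywhere: concave.

concave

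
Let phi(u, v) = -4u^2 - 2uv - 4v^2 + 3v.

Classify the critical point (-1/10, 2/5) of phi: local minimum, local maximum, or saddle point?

local maximum

The Hessian of phi is constant: H = [[-8, -2], [-2, -8]].
det(H) = (-8)·(-8) − (-2)² = 60.
det(H) > 0 and tr(H) = -16 < 0, so H is negative definite and the point is a local maximum.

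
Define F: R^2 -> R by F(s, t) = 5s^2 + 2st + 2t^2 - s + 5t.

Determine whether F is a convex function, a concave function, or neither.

convex

F is quadratic, so its Hessian is the constant matrix H = [[10, 2], [2, 4]].
det(H) = 36, tr(H) = 14.
det(H) > 0 and tr(H) > 0, so H is positive definite everywhere: convex.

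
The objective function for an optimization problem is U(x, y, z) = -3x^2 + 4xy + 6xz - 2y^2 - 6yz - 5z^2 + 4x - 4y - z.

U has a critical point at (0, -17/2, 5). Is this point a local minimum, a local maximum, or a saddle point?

The Hessian is constant: H = [[-6, 4, 6], [4, -4, -6], [6, -6, -10]].
Leading principal minors: Δ₁ = -6, Δ₂ = 8, Δ₃ = -8.
The minors alternate sign starting negative (−, +, −), so H is negative definite: a local maximum.

local maximum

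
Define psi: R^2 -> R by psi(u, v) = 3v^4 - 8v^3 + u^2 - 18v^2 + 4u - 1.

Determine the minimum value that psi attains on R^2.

-140

psi(u,v) separates as P(u) + Q(v) − 1, so its minimum is min P + min Q − 1.
P'(u) = 2u + 4 vanishes at u ∈ {-2}; Q'(v) = 12v(v - 3)(v + 1) vanishes at v ∈ {-1, 0, 3}.
Local minima of P (where P''>0): P(-2)=-4. Local minima of Q: Q(-1)=-7, Q(3)=-135.
So the global minimum of psi is P(-2) + Q(3) − 1 = -4 − 135 − 1 = -140, attained at (-2, 3).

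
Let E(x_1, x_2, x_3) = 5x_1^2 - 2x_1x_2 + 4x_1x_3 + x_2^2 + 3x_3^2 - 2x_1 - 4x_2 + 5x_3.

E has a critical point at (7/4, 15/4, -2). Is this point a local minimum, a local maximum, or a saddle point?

local minimum

The Hessian is constant: H = [[10, -2, 4], [-2, 2, 0], [4, 0, 6]].
Leading principal minors: Δ₁ = 10, Δ₂ = 16, Δ₃ = 64.
All leading minors are positive, so H is positive definite: a local minimum.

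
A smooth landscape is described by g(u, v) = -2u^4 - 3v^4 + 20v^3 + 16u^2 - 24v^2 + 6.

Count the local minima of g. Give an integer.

1

g separates as a function of u plus a function of v, so ∇g=0 decouples.
∂g/∂u = -8u(u - 2)(u + 2) = 0 at u ∈ {-2, 0, 2}; ∂g/∂v = -12v(v - 4)(v - 1) = 0 at v ∈ {0, 1, 4}.
The Hessian is diagonal: diag(g_uu, g_vv). Second derivatives: g_uu(-2)=-64, g_uu(0)=32, g_uu(2)=-64; g_vv(0)=-48, g_vv(1)=36, g_vv(4)=-144.
Local minima occur where both diagonal entries positive: (0, 1). Count: 1.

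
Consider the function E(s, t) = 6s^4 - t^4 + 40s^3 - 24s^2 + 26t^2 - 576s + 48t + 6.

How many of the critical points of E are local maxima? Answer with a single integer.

2

E separates as a function of s plus a function of t, so ∇E=0 decouples.
∂E/∂s = 24(s - 2)(s + 3)(s + 4) = 0 at s ∈ {-4, -3, 2}; ∂E/∂t = -4(t - 4)(t + 1)(t + 3) = 0 at t ∈ {-3, -1, 4}.
The Hessian is diagonal: diag(E_ss, E_tt). Second derivatives: E_ss(-4)=144, E_ss(-3)=-120, E_ss(2)=720; E_tt(-3)=-56, E_tt(-1)=40, E_tt(4)=-140.
Local maxima occur where both diagonal entries negative: (-3, -3), (-3, 4). Count: 2.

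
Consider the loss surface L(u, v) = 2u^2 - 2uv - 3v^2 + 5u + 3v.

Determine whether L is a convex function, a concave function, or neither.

L is quadratic, so its Hessian is the constant matrix H = [[4, -2], [-2, -6]].
det(H) = -28, tr(H) = -2.
det(H) < 0, so H is indefinite: neither convex nor concave.

neither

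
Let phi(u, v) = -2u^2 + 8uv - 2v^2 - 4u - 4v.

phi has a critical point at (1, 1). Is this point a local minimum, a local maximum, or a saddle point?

saddle point

The Hessian of phi is constant: H = [[-4, 8], [8, -4]].
det(H) = (-4)·(-4) − 8² = -48.
Since det(H) < 0, H is indefinite and the critical point is a saddle point.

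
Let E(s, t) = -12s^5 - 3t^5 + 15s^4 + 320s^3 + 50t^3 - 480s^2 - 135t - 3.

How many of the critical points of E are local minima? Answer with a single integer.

E separates as a function of s plus a function of t, so ∇E=0 decouples.
∂E/∂s = -60s(s - 4)(s - 1)(s + 4) = 0 at s ∈ {-4, 0, 1, 4}; ∂E/∂t = -15(t - 3)(t - 1)(t + 1)(t + 3) = 0 at t ∈ {-3, -1, 1, 3}.
The Hessian is diagonal: diag(E_ss, E_tt). Second derivatives: E_ss(-4)=9600, E_ss(0)=-960, E_ss(1)=900, E_ss(4)=-5760; E_tt(-3)=720, E_tt(-1)=-240, E_tt(1)=240, E_tt(3)=-720.
Local minima occur where both diagonal entries positive: (-4, -3), (-4, 1), (1, -3), (1, 1). Count: 4.

4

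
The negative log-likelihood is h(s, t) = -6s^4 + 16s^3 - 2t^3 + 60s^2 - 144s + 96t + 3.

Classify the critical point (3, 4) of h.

The mixed partial ∂²h/∂s∂t is 0, so the Hessian at any point is diag(h_ss, h_tt) = diag(24(-3s^2 + 4s + 5), -12t).
At (3, 4): H = diag(-240, -48).
Both eigenvalues are negative, so H is negative definite: a local maximum.

local maximum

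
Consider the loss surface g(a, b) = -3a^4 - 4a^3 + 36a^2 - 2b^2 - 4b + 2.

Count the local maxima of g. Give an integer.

g separates as a function of a plus a function of b, so ∇g=0 decouples.
∂g/∂a = -12a(a - 2)(a + 3) = 0 at a ∈ {-3, 0, 2}; ∂g/∂b = -4(b + 1) = 0 at b ∈ {-1}.
The Hessian is diagonal: diag(g_aa, g_bb). Second derivatives: g_aa(-3)=-180, g_aa(0)=72, g_aa(2)=-120; g_bb(-1)=-4.
Local maxima occur where both diagonal entries negative: (-3, -1), (2, -1). Count: 2.

2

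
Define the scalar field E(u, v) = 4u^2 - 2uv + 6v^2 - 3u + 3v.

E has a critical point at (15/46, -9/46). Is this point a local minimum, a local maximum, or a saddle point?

local minimum

The Hessian of E is constant: H = [[8, -2], [-2, 12]].
det(H) = 8·12 − (-2)² = 92.
det(H) > 0 and tr(H) = 20 > 0, so H is positive definite and the point is a local minimum.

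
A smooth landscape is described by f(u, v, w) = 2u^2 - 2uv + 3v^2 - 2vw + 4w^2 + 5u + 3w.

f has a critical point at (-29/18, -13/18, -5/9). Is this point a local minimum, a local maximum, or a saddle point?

The Hessian is constant: H = [[4, -2, 0], [-2, 6, -2], [0, -2, 8]].
Leading principal minors: Δ₁ = 4, Δ₂ = 20, Δ₃ = 144.
All leading minors are positive, so H is positive definite: a local minimum.

local minimum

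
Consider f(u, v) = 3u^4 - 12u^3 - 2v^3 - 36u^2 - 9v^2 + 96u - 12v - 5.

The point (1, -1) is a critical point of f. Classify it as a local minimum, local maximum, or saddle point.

The mixed partial ∂²f/∂u∂v is 0, so the Hessian at any point is diag(f_uu, f_vv) = diag(36(u^2 - 2u - 2), -6(2v + 3)).
At (1, -1): H = diag(-108, -6).
Both eigenvalues are negative, so H is negative definite: a local maximum.

local maximum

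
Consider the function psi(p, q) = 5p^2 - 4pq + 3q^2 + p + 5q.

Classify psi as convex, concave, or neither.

psi is quadratic, so its Hessian is the constant matrix H = [[10, -4], [-4, 6]].
det(H) = 44, tr(H) = 16.
det(H) > 0 and tr(H) > 0, so H is positive definite everywhere: convex.

convex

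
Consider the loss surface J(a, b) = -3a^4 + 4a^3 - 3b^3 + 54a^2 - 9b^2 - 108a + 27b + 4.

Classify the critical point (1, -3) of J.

local minimum

The mixed partial ∂²J/∂a∂b is 0, so the Hessian at any point is diag(J_aa, J_bb) = diag(12(-3a^2 + 2a + 9), -18(b + 1)).
At (1, -3): H = diag(96, 36).
Both eigenvalues are positive, so H is positive definite: a local minimum.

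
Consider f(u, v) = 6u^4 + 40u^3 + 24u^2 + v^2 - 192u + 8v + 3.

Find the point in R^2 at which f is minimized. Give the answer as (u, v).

f(u,v) separates as P(u) + Q(v) + 3, so its minimum is min P + min Q + 3.
P'(u) = 24(u - 1)(u + 2)(u + 4) vanishes at u ∈ {-4, -2, 1}; Q'(v) = 2v + 8 vanishes at v ∈ {-4}.
Local minima of P (where P''>0): P(-4)=128, P(1)=-122. Local minima of Q: Q(-4)=-16.
So the global minimum of f is P(1) + Q(-4) + 3 = -122 − 16 + 3 = -135, attained at (1, -4).

(1, -4)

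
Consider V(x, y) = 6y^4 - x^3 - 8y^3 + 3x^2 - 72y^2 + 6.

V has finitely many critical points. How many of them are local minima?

2

V separates as a function of x plus a function of y, so ∇V=0 decouples.
∂V/∂x = -3x(x - 2) = 0 at x ∈ {0, 2}; ∂V/∂y = 24y(y - 3)(y + 2) = 0 at y ∈ {-2, 0, 3}.
The Hessian is diagonal: diag(V_xx, V_yy). Second derivatives: V_xx(0)=6, V_xx(2)=-6; V_yy(-2)=240, V_yy(0)=-144, V_yy(3)=360.
Local minima occur where both diagonal entries positive: (0, -2), (0, 3). Count: 2.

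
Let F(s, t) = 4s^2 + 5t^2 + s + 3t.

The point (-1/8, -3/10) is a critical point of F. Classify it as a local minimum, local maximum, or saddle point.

The Hessian of F is constant: H = [[8, 0], [0, 10]].
det(H) = 8·10 − 0² = 80.
det(H) > 0 and tr(H) = 18 > 0, so H is positive definite and the point is a local minimum.

local minimum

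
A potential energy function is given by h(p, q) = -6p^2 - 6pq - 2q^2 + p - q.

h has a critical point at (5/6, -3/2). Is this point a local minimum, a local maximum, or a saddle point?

local maximum

The Hessian of h is constant: H = [[-12, -6], [-6, -4]].
det(H) = (-12)·(-4) − (-6)² = 12.
det(H) > 0 and tr(H) = -16 < 0, so H is negative definite and the point is a local maximum.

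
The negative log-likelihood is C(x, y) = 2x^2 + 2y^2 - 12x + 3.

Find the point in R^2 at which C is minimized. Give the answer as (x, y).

(3, 0)

C(x,y) separates as P(x) + Q(y) + 3, so its minimum is min P + min Q + 3.
P'(x) = 4x - 12 vanishes at x ∈ {3}; Q'(y) = 4y vanishes at y ∈ {0}.
Local minima of P (where P''>0): P(3)=-18. Local minima of Q: Q(0)=0.
So the global minimum of C is P(3) + Q(0) + 3 = -18 + 0 + 3 = -15, attained at (3, 0).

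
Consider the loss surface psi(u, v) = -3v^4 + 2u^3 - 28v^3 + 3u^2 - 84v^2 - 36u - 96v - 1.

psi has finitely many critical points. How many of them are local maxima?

psi separates as a function of u plus a function of v, so ∇psi=0 decouples.
∂psi/∂u = 6(u - 2)(u + 3) = 0 at u ∈ {-3, 2}; ∂psi/∂v = -12(v + 1)(v + 2)(v + 4) = 0 at v ∈ {-4, -2, -1}.
The Hessian is diagonal: diag(psi_uu, psi_vv). Second derivatives: psi_uu(-3)=-30, psi_uu(2)=30; psi_vv(-4)=-72, psi_vv(-2)=24, psi_vv(-1)=-36.
Local maxima occur where both diagonal entries negative: (-3, -4), (-3, -1). Count: 2.

2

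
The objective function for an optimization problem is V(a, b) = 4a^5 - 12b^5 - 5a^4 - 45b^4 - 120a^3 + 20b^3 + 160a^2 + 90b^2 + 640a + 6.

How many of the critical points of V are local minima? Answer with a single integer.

V separates as a function of a plus a function of b, so ∇V=0 decouples.
∂V/∂a = 20(a - 4)(a - 2)(a + 1)(a + 4) = 0 at a ∈ {-4, -1, 2, 4}; ∂V/∂b = -60b(b - 1)(b + 1)(b + 3) = 0 at b ∈ {-3, -1, 0, 1}.
The Hessian is diagonal: diag(V_aa, V_bb). Second derivatives: V_aa(-4)=-2880, V_aa(-1)=900, V_aa(2)=-720, V_aa(4)=1600; V_bb(-3)=1440, V_bb(-1)=-240, V_bb(0)=180, V_bb(1)=-480.
Local minima occur where both diagonal entries positive: (-1, -3), (-1, 0), (4, -3), (4, 0). Count: 4.

4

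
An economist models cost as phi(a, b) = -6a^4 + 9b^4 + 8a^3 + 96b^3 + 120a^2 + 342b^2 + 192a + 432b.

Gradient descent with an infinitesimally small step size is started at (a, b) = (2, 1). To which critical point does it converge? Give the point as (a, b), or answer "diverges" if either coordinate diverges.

phi is separable, so gradient descent decouples: a follows -∂phi/∂a, b follows -∂phi/∂b.
∂phi/∂a = -24(a - 4)(a + 1)(a + 2); at a=2 this is 576, so a decreases.
∂phi/∂b = 36(b + 1)(b + 3)(b + 4); at b=1 this is 1440, so b decreases.
a converges to its nearest critical value -1 (a local min of the a-part); b converges to -1. The iterate converges to (-1, -1).

(-1, -1)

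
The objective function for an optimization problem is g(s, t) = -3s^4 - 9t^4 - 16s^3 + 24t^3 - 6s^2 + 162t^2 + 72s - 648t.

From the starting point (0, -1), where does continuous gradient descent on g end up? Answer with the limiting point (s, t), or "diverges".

(-2, 2)

g is separable, so gradient descent decouples: s follows -∂g/∂s, t follows -∂g/∂t.
∂g/∂s = -12(s - 1)(s + 2)(s + 3); at s=0 this is 72, so s decreases.
∂g/∂t = -36(t - 3)(t - 2)(t + 3); at t=-1 this is -864, so t increases.
s converges to its nearest critical value -2 (a local min of the s-part); t converges to 2. The iterate converges to (-2, 2).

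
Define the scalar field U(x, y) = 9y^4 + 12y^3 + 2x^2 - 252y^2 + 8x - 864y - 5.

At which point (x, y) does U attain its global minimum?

U(x,y) separates as P(x) + Q(y) − 5, so its minimum is min P + min Q − 5.
P'(x) = 4x + 8 vanishes at x ∈ {-2}; Q'(y) = 36(y - 4)(y + 2)(y + 3) vanishes at y ∈ {-3, -2, 4}.
Local minima of P (where P''>0): P(-2)=-8. Local minima of Q: Q(-3)=729, Q(4)=-4416.
So the global minimum of U is P(-2) + Q(4) − 5 = -8 − 4416 − 5 = -4429, attained at (-2, 4).

(-2, 4)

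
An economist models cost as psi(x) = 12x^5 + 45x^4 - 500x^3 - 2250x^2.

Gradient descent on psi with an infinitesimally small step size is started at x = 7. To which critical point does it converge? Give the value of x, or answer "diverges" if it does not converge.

5

psi'(x) = 60x(x - 5)(x + 3)(x + 5), so psi'(7) = 100800.
Gradient descent moves in the -psi' direction, i.e. x is decreasing.
The nearest critical point in that direction is x = 5, where psi'' = 24000 > 0 (a local minimum). The iterate converges there.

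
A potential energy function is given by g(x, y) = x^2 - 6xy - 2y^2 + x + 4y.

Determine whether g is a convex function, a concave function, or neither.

neither

g is quadratic, so its Hessian is the constant matrix H = [[2, -6], [-6, -4]].
det(H) = -44, tr(H) = -2.
det(H) < 0, so H is indefinite: neither convex nor concave.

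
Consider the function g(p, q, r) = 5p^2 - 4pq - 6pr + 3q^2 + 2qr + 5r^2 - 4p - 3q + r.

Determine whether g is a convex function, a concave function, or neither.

g is quadratic, so its Hessian is the constant matrix H = [[10, -4, -6], [-4, 6, 2], [-6, 2, 10]].
Leading principal minors: 10, 44, 280.
All positive ⇒ H ≻ 0 ⇒ convex.

convex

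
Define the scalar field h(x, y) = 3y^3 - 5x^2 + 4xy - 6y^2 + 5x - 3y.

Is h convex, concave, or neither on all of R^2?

The term 3y^3 is cubic, so the Hessian is not constant.
∂²h/∂y² = 18y - 12, which takes both signs as y varies (negative for sufficiently negative y). A diagonal entry of the Hessian changing sign means the Hessian is neither positive- nor negative-semidefinite on all of R^2.

neither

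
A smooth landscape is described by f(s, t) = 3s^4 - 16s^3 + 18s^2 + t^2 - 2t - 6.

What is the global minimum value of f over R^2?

-34

f(s,t) separates as P(s) + Q(t) − 6, so its minimum is min P + min Q − 6.
P'(s) = 12s(s - 3)(s - 1) vanishes at s ∈ {0, 1, 3}; Q'(t) = 2(t - 1) vanishes at t ∈ {1}.
Local minima of P (where P''>0): P(0)=0, P(3)=-27. Local minima of Q: Q(1)=-1.
So the global minimum of f is P(3) + Q(1) − 6 = -27 − 1 − 6 = -34, attained at (3, 1).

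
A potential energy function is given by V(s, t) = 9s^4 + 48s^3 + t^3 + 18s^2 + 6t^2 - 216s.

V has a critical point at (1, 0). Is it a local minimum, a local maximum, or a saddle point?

The mixed partial ∂²V/∂s∂t is 0, so the Hessian at any point is diag(V_ss, V_tt) = diag(36(3s^2 + 8s + 1), 6(t + 2)).
At (1, 0): H = diag(432, 12).
Both eigenvalues are positive, so H is positive definite: a local minimum.

local minimum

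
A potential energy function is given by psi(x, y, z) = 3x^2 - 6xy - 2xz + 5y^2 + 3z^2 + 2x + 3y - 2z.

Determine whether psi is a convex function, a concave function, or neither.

convex

psi is quadratic, so its Hessian is the constant matrix H = [[6, -6, -2], [-6, 10, 0], [-2, 0, 6]].
Leading principal minors: 6, 24, 104.
All positive ⇒ H ≻ 0 ⇒ convex.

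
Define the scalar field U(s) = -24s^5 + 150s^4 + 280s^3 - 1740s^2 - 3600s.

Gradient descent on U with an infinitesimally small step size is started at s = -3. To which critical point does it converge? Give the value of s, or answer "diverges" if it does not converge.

U'(s) = -120(s - 5)(s - 3)(s + 1)(s + 2), so U'(-3) = -11520.
Gradient descent moves in the -U' direction, i.e. s is increasing.
The nearest critical point in that direction is s = -2, where U'' = 4200 > 0 (a local minimum). The iterate converges there.

-2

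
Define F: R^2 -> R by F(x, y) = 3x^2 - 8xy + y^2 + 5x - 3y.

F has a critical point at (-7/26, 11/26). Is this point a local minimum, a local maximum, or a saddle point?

The Hessian of F is constant: H = [[6, -8], [-8, 2]].
det(H) = 6·2 − (-8)² = -52.
Since det(H) < 0, H is indefinite and the critical point is a saddle point.

saddle point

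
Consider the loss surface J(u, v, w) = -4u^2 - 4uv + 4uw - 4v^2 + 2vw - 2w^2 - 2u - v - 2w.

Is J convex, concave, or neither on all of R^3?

J is quadratic, so its Hessian is the constant matrix H = [[-8, -4, 4], [-4, -8, 2], [4, 2, -4]].
Leading principal minors: -8, 48, -96.
Signs alternate −, +, − ⇒ H ≺ 0 ⇒ concave.

concave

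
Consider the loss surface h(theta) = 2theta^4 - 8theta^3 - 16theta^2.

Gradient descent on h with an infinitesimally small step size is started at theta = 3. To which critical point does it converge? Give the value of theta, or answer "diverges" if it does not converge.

h'(theta) = 8theta(theta - 4)(theta + 1), so h'(3) = -96.
Gradient descent moves in the -h' direction, i.e. theta is increasing.
The nearest critical point in that direction is theta = 4, where h'' = 160 > 0 (a local minimum). The iterate converges there.

4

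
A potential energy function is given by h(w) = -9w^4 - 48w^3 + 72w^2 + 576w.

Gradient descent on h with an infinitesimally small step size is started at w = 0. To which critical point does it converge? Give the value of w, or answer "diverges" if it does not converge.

-2

h'(w) = -36(w - 2)(w + 2)(w + 4), so h'(0) = 576.
Gradient descent moves in the -h' direction, i.e. w is decreasing.
The nearest critical point in that direction is w = -2, where h'' = 288 > 0 (a local minimum). The iterate converges there.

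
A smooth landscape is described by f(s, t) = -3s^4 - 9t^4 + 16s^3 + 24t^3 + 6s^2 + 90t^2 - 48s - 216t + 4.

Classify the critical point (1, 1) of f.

local minimum

The mixed partial ∂²f/∂s∂t is 0, so the Hessian at any point is diag(f_ss, f_tt) = diag(12(-3s^2 + 8s + 1), 36(-3t^2 + 4t + 5)).
At (1, 1): H = diag(72, 216).
Both eigenvalues are positive, so H is positive definite: a local minimum.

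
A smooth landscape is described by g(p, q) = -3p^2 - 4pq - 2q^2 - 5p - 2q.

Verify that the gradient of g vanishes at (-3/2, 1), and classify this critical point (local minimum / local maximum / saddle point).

∇g = (-6p - 4q - 5, -4p - 4q - 2); substituting (-3/2, 1) gives ∇g = (0, 0), so (-3/2, 1) is indeed a critical point.
The Hessian of g is constant: H = [[-6, -4], [-4, -4]].
det(H) = (-6)·(-4) − (-4)² = 8.
det(H) > 0 and tr(H) = -10 < 0, so H is negative definite and the point is a local maximum.

local maximum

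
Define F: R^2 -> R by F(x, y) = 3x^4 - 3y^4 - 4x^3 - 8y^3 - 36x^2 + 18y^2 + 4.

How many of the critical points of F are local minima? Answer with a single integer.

2

F separates as a function of x plus a function of y, so ∇F=0 decouples.
∂F/∂x = 12x(x - 3)(x + 2) = 0 at x ∈ {-2, 0, 3}; ∂F/∂y = -12y(y - 1)(y + 3) = 0 at y ∈ {-3, 0, 1}.
The Hessian is diagonal: diag(F_xx, F_yy). Second derivatives: F_xx(-2)=120, F_xx(0)=-72, F_xx(3)=180; F_yy(-3)=-144, F_yy(0)=36, F_yy(1)=-48.
Local minima occur where both diagonal entries positive: (-2, 0), (3, 0). Count: 2.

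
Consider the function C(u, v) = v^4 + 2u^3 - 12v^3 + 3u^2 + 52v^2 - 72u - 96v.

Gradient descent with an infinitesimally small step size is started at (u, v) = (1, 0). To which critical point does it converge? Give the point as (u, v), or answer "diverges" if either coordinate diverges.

C is separable, so gradient descent decouples: u follows -∂C/∂u, v follows -∂C/∂v.
∂C/∂u = 6(u - 3)(u + 4); at u=1 this is -60, so u increases.
∂C/∂v = 4(v - 4)(v - 3)(v - 2); at v=0 this is -96, so v increases.
u converges to its nearest critical value 3 (a local min of the u-part); v converges to 2. The iterate converges to (3, 2).

(3, 2)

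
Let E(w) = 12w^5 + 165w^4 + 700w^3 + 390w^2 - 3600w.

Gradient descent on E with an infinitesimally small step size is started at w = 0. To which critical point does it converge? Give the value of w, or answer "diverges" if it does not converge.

1

E'(w) = 60(w - 1)(w + 3)(w + 4)(w + 5), so E'(0) = -3600.
Gradient descent moves in the -E' direction, i.e. w is increasing.
The nearest critical point in that direction is w = 1, where E'' = 7200 > 0 (a local minimum). The iterate converges there.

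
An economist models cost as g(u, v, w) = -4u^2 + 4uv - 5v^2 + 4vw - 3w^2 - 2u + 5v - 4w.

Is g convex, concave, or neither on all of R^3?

concave

g is quadratic, so its Hessian is the constant matrix H = [[-8, 4, 0], [4, -10, 4], [0, 4, -6]].
Leading principal minors: -8, 64, -256.
Signs alternate −, +, − ⇒ H ≺ 0 ⇒ concave.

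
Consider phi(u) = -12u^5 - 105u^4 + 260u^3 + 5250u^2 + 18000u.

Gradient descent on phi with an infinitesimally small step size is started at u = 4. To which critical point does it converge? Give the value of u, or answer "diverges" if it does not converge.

-3

phi'(u) = -60(u - 5)(u + 3)(u + 4)(u + 5), so phi'(4) = 30240.
Gradient descent moves in the -phi' direction, i.e. u is decreasing.
The nearest critical point in that direction is u = -3, where phi'' = 960 > 0 (a local minimum). The iterate converges there.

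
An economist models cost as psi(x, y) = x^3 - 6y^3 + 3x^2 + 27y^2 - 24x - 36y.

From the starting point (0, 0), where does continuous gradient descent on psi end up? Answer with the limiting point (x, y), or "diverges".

psi is separable, so gradient descent decouples: x follows -∂psi/∂x, y follows -∂psi/∂y.
∂psi/∂x = 3(x - 2)(x + 4); at x=0 this is -24, so x increases.
∂psi/∂y = -18(y - 2)(y - 1); at y=0 this is -36, so y increases.
x converges to its nearest critical value 2 (a local min of the x-part); y converges to 1. The iterate converges to (2, 1).

(2, 1)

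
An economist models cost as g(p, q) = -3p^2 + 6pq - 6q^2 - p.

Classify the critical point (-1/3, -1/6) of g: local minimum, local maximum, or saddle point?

local maximum

The Hessian of g is constant: H = [[-6, 6], [6, -12]].
det(H) = (-6)·(-12) − 6² = 36.
det(H) > 0 and tr(H) = -18 < 0, so H is negative definite and the point is a local maximum.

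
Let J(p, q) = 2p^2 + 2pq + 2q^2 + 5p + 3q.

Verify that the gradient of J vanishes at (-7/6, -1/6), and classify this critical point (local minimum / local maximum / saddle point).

∇J = (4p + 2q + 5, 2p + 4q + 3); substituting (-7/6, -1/6) gives ∇J = (0, 0), so (-7/6, -1/6) is indeed a critical point.
The Hessian of J is constant: H = [[4, 2], [2, 4]].
det(H) = 4·4 − 2² = 12.
det(H) > 0 and tr(H) = 8 > 0, so H is positive definite and the point is a local minimum.

local minimum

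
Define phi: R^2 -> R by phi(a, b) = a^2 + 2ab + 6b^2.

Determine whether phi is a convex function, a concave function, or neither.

convex

phi is quadratic, so its Hessian is the constant matrix H = [[2, 2], [2, 12]].
det(H) = 20, tr(H) = 14.
det(H) > 0 and tr(H) > 0, so H is positive definite everywhere: convex.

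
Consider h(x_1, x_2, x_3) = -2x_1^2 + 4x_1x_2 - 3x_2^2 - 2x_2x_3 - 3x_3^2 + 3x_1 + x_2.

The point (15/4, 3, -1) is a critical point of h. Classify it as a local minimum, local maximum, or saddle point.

local maximum

The Hessian is constant: H = [[-4, 4, 0], [4, -6, -2], [0, -2, -6]].
Leading principal minors: Δ₁ = -4, Δ₂ = 8, Δ₃ = -32.
The minors alternate sign starting negative (−, +, −), so H is negative definite: a local maximum.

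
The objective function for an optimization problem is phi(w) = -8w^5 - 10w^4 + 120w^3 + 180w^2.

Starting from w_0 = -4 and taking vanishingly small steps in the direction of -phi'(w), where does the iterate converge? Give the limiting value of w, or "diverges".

-3

phi'(w) = -40w(w - 3)(w + 1)(w + 3), so phi'(-4) = -3360.
Gradient descent moves in the -phi' direction, i.e. w is increasing.
The nearest critical point in that direction is w = -3, where phi'' = 1440 > 0 (a local minimum). The iterate converges there.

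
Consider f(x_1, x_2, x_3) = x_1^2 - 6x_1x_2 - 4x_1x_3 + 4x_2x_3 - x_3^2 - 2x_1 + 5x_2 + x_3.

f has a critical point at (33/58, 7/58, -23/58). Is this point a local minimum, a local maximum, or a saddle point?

The Hessian is constant: H = [[2, -6, -4], [-6, 0, 4], [-4, 4, -2]].
Leading principal minors: Δ₁ = 2, Δ₂ = -36, Δ₃ = 232.
The minors fit neither the all-positive nor the alternating-sign pattern, so H is indefinite: a saddle point.

saddle point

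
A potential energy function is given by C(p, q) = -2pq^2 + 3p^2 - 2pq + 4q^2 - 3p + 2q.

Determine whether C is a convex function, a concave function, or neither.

The term -2pq^2 is cubic, so the Hessian is not constant.
∂²C/∂q² = -4p + 8, which takes both signs as p varies (negative for sufficiently large p). A diagonal entry of the Hessian changing sign means the Hessian is neither positive- nor negative-semidefinite on all of R^2.

neither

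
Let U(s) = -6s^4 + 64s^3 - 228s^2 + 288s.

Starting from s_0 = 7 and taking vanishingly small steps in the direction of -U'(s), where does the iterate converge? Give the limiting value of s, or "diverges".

U'(s) = -24(s - 4)(s - 3)(s - 1), so U'(7) = -1728.
Gradient descent moves in the -U' direction, i.e. s is increasing.
There is no critical point above s=7, and U' keeps the same sign, so the iterate runs off to +∞.

diverges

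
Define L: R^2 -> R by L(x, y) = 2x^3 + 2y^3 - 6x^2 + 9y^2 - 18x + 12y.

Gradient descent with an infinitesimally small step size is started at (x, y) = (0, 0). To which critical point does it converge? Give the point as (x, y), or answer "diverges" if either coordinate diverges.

L is separable, so gradient descent decouples: x follows -∂L/∂x, y follows -∂L/∂y.
∂L/∂x = 6(x - 3)(x + 1); at x=0 this is -18, so x increases.
∂L/∂y = 6(y + 1)(y + 2); at y=0 this is 12, so y decreases.
x converges to its nearest critical value 3 (a local min of the x-part); y converges to -1. The iterate converges to (3, -1).

(3, -1)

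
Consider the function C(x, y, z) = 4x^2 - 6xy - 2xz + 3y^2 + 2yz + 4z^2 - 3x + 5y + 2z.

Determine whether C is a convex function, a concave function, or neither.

C is quadratic, so its Hessian is the constant matrix H = [[8, -6, -2], [-6, 6, 2], [-2, 2, 8]].
Leading principal minors: 8, 12, 88.
All positive ⇒ H ≻ 0 ⇒ convex.

convex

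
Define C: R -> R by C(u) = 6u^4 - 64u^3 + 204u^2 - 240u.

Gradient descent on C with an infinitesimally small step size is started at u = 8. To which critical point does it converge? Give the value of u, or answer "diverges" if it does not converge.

C'(u) = 24(u - 5)(u - 2)(u - 1), so C'(8) = 3024.
Gradient descent moves in the -C' direction, i.e. u is decreasing.
The nearest critical point in that direction is u = 5, where C'' = 288 > 0 (a local minimum). The iterate converges there.

5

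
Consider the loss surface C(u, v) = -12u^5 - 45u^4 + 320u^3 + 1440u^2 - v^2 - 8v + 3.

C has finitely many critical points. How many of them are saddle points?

2

C separates as a function of u plus a function of v, so ∇C=0 decouples.
∂C/∂u = -60u(u - 4)(u + 3)(u + 4) = 0 at u ∈ {-4, -3, 0, 4}; ∂C/∂v = -2(v + 4) = 0 at v ∈ {-4}.
The Hessian is diagonal: diag(C_uu, C_vv). Second derivatives: C_uu(-4)=1920, C_uu(-3)=-1260, C_uu(0)=2880, C_uu(4)=-13440; C_vv(-4)=-2.
Saddle points occur where the two diagonal entries have opposite signs: (-4, -4), (0, -4). Count: 2.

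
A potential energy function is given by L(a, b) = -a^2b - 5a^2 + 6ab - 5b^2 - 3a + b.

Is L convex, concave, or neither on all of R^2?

The term -a^2b is cubic, so the Hessian is not constant.
∂²L/∂a² = -2b - 10, which takes both signs as b varies (negative for sufficiently large b). A diagonal entry of the Hessian changing sign means the Hessian is neither positive- nor negative-semidefinite on all of R^2.

neither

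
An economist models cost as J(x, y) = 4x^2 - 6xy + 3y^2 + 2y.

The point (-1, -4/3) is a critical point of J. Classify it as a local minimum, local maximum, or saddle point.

local minimum

The Hessian of J is constant: H = [[8, -6], [-6, 6]].
det(H) = 8·6 − (-6)² = 12.
det(H) > 0 and tr(H) = 14 > 0, so H is positive definite and the point is a local minimum.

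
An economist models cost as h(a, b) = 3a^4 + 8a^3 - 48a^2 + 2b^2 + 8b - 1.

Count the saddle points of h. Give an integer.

1

h separates as a function of a plus a function of b, so ∇h=0 decouples.
∂h/∂a = 12a(a - 2)(a + 4) = 0 at a ∈ {-4, 0, 2}; ∂h/∂b = 4(b + 2) = 0 at b ∈ {-2}.
The Hessian is diagonal: diag(h_aa, h_bb). Second derivatives: h_aa(-4)=288, h_aa(0)=-96, h_aa(2)=144; h_bb(-2)=4.
Saddle points occur where the two diagonal entries have opposite signs: (0, -2). Count: 1.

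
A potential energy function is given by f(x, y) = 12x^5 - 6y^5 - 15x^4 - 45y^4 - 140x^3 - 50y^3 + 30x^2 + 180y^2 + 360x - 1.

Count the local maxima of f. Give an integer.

4

f separates as a function of x plus a function of y, so ∇f=0 decouples.
∂f/∂x = 60(x - 3)(x - 1)(x + 1)(x + 2) = 0 at x ∈ {-2, -1, 1, 3}; ∂f/∂y = -30y(y - 1)(y + 3)(y + 4) = 0 at y ∈ {-4, -3, 0, 1}.
The Hessian is diagonal: diag(f_xx, f_yy). Second derivatives: f_xx(-2)=-900, f_xx(-1)=480, f_xx(1)=-720, f_xx(3)=2400; f_yy(-4)=600, f_yy(-3)=-360, f_yy(0)=360, f_yy(1)=-600.
Local maxima occur where both diagonal entries negative: (-2, -3), (-2, 1), (1, -3), (1, 1). Count: 4.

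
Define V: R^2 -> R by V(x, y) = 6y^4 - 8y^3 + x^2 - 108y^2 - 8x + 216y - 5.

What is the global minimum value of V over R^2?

-939

V(x,y) separates as P(x) + Q(y) − 5, so its minimum is min P + min Q − 5.
P'(x) = 2x - 8 vanishes at x ∈ {4}; Q'(y) = 24(y - 3)(y - 1)(y + 3) vanishes at y ∈ {-3, 1, 3}.
Local minima of P (where P''>0): P(4)=-16. Local minima of Q: Q(-3)=-918, Q(3)=-54.
So the global minimum of V is P(4) + Q(-3) − 5 = -16 − 918 − 5 = -939, attained at (4, -3).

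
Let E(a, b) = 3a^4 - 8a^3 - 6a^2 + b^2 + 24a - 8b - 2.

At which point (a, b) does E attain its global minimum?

E(a,b) separates as P(a) + Q(b) − 2, so its minimum is min P + min Q − 2.
P'(a) = 12(a - 2)(a - 1)(a + 1) vanishes at a ∈ {-1, 1, 2}; Q'(b) = 2b - 8 vanishes at b ∈ {4}.
Local minima of P (where P''>0): P(-1)=-19, P(2)=8. Local minima of Q: Q(4)=-16.
So the global minimum of E is P(-1) + Q(4) − 2 = -19 − 16 − 2 = -37, attained at (-1, 4).

(-1, 4)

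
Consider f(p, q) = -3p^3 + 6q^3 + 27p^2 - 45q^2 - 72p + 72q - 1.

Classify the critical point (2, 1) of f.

The mixed partial ∂²f/∂p∂q is 0, so the Hessian at any point is diag(f_pp, f_qq) = diag(18(-p + 3), 18(2q - 5)).
At (2, 1): H = diag(18, -54).
The eigenvalues have opposite signs, so H is indefinite: a saddle point.

saddle point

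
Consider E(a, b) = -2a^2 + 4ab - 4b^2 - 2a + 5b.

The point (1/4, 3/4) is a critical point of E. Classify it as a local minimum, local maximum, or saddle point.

local maximum

The Hessian of E is constant: H = [[-4, 4], [4, -8]].
det(H) = (-4)·(-8) − 4² = 16.
det(H) > 0 and tr(H) = -12 < 0, so H is negative definite and the point is a local maximum.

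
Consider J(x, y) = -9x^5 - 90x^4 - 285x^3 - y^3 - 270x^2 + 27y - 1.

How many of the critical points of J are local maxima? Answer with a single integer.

2

J separates as a function of x plus a function of y, so ∇J=0 decouples.
∂J/∂x = -45x(x + 1)(x + 3)(x + 4) = 0 at x ∈ {-4, -3, -1, 0}; ∂J/∂y = -3(y - 3)(y + 3) = 0 at y ∈ {-3, 3}.
The Hessian is diagonal: diag(J_xx, J_yy). Second derivatives: J_xx(-4)=540, J_xx(-3)=-270, J_xx(-1)=270, J_xx(0)=-540; J_yy(-3)=18, J_yy(3)=-18.
Local maxima occur where both diagonal entries negative: (-3, 3), (0, 3). Count: 2.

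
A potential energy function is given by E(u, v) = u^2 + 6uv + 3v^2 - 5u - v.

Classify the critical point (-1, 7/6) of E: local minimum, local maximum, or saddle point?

saddle point

The Hessian of E is constant: H = [[2, 6], [6, 6]].
det(H) = 2·6 − 6² = -24.
Since det(H) < 0, H is indefinite and the critical point is a saddle point.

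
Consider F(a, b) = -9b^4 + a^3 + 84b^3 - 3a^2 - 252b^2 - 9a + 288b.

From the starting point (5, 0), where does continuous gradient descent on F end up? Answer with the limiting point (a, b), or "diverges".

F is separable, so gradient descent decouples: a follows -∂F/∂a, b follows -∂F/∂b.
∂F/∂a = 3(a - 3)(a + 1); at a=5 this is 36, so a decreases.
∂F/∂b = -36(b - 4)(b - 2)(b - 1); at b=0 this is 288, so b decreases.
The b-coordinate has no critical point in that direction and runs off to infinity.

diverges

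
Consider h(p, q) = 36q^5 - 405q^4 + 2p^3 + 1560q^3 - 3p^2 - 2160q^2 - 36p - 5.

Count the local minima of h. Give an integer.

2

h separates as a function of p plus a function of q, so ∇h=0 decouples.
∂h/∂p = 6(p - 3)(p + 2) = 0 at p ∈ {-2, 3}; ∂h/∂q = 180q(q - 4)(q - 3)(q - 2) = 0 at q ∈ {0, 2, 3, 4}.
The Hessian is diagonal: diag(h_pp, h_qq). Second derivatives: h_pp(-2)=-30, h_pp(3)=30; h_qq(0)=-4320, h_qq(2)=720, h_qq(3)=-540, h_qq(4)=1440.
Local minima occur where both diagonal entries positive: (3, 2), (3, 4). Count: 2.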